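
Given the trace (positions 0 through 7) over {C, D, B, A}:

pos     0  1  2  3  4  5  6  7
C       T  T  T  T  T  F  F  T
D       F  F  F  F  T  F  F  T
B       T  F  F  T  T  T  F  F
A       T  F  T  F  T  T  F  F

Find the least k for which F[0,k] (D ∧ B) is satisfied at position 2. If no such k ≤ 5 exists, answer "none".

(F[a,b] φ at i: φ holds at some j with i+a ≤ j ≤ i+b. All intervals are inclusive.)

2

Scan j = 2,3,… for (D ∧ B):
  j=2: fails
  j=3: fails
  j=4: holds
First hit at j=4, so smallest k = 4-2 = 2.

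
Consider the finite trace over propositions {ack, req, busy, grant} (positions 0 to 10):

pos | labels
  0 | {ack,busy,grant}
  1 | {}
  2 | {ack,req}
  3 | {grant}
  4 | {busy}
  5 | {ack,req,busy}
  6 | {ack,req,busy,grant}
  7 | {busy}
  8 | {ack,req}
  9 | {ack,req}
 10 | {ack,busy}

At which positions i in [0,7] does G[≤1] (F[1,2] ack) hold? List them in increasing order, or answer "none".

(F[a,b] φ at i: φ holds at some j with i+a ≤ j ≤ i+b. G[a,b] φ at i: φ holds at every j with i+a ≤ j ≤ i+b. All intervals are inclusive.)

Evaluate at each i in [0,7]:
  i=0: ✓ (all of [0,1])
  i=1: ✗ (fails at j=2)
  i=2: ✗ (fails at j=2)
  i=3: ✓ (all of [3,4])
  i=4: ✓ (all of [4,5])
  i=5: ✓ (all of [5,6])
  i=6: ✓ (all of [6,7])
  i=7: ✓ (all of [7,8])

0, 3, 4, 5, 6, 7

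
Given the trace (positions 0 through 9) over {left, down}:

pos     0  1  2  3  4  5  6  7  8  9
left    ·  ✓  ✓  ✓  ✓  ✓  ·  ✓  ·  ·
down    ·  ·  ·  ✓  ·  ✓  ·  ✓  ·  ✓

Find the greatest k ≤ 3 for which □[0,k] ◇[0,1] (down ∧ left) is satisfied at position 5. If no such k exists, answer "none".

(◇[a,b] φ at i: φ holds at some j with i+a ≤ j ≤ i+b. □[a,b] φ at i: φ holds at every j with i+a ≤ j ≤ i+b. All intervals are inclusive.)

2

◇[0,1] (down ∧ left) must hold from j=5 onward; find where it first fails.
  j=5: holds
  j=6: holds
  j=7: holds
  j=8: fails
Holds on [5,7], so largest k = 2.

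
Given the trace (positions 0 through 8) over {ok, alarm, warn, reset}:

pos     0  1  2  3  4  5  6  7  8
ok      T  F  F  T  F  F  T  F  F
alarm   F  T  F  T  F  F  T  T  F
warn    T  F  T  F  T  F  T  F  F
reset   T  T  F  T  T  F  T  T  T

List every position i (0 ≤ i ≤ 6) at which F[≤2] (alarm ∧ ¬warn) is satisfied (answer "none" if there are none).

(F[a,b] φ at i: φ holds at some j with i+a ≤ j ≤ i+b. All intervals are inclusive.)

Evaluate at each i in [0,6]:
  i=0: ✓ (witness j=1)
  i=1: ✓ (witness j=1)
  i=2: ✓ (witness j=3)
  i=3: ✓ (witness j=3)
  i=4: ✗ (none in [4,6])
  i=5: ✓ (witness j=7)
  i=6: ✓ (witness j=7)

0, 1, 2, 3, 5, 6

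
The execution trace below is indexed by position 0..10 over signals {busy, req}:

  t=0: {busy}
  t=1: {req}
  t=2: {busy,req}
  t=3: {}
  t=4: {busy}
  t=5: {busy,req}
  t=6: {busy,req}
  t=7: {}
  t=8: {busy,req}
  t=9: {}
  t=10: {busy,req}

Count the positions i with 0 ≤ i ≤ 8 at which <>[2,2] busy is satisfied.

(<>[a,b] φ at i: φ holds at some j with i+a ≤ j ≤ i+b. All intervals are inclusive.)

6

Evaluate at each i in [0,8]:
  i=0: ✓ (witness j=2)
  i=1: ✗ (none in [3,3])
  i=2: ✓ (witness j=4)
  i=3: ✓ (witness j=5)
  i=4: ✓ (witness j=6)
  i=5: ✗ (none in [7,7])
  i=6: ✓ (witness j=8)
  i=7: ✗ (none in [9,9])
  i=8: ✓ (witness j=10)
Positions where it holds: {0, 2, 3, 4, 6, 8} → 6.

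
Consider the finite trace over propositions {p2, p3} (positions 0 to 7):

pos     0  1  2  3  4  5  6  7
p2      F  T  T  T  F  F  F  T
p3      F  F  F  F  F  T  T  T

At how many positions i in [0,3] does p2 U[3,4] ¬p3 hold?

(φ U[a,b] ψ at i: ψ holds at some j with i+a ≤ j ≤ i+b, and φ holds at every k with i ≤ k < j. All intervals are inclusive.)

1

Evaluate at each i in [0,3]:
  i=0: ✗ (lhs fails at k=0 before rhs at j=3)
  i=1: ✓ (rhs at j=4; lhs holds on [1,3])
  i=2: ✗ (no rhs in [5,6])
  i=3: ✗ (no rhs in [6,7])
Positions where it holds: {1} → 1.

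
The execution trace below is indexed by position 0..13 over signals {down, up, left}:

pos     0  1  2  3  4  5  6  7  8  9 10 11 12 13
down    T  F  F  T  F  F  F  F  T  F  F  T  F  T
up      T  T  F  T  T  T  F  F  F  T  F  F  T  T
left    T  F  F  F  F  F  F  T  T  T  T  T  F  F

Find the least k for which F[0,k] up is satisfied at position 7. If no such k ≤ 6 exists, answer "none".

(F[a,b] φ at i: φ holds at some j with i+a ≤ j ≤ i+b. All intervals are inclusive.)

Scan j = 7,8,… for up:
  j=7: fails
  j=8: fails
  j=9: holds
First hit at j=9, so smallest k = 9-7 = 2.

2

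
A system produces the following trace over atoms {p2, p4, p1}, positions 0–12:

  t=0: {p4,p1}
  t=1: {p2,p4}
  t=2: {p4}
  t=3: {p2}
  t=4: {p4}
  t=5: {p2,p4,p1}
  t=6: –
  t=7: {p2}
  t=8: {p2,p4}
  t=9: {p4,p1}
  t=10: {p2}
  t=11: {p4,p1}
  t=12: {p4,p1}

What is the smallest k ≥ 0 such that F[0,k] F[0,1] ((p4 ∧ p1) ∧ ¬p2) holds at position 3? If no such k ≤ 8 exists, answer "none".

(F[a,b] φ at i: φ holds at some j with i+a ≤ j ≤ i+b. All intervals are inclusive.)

Scan j = 3,4,… for F[0,1] ((p4 ∧ p1) ∧ ¬p2):
  j=3: fails
  j=4: fails
  j=5: fails
  j=6: fails
  j=7: fails
  j=8: holds
First hit at j=8, so smallest k = 8-3 = 5.

5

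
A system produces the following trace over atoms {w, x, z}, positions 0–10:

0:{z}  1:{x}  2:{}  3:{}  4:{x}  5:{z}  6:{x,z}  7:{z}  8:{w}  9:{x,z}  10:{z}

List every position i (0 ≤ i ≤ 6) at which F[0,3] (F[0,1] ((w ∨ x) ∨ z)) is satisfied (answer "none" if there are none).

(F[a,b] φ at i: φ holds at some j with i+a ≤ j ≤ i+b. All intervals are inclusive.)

Evaluate at each i in [0,6]:
  i=0: ✓ (witness j=0)
  i=1: ✓ (witness j=1)
  i=2: ✓ (witness j=3)
  i=3: ✓ (witness j=3)
  i=4: ✓ (witness j=4)
  i=5: ✓ (witness j=5)
  i=6: ✓ (witness j=6)

0, 1, 2, 3, 4, 5, 6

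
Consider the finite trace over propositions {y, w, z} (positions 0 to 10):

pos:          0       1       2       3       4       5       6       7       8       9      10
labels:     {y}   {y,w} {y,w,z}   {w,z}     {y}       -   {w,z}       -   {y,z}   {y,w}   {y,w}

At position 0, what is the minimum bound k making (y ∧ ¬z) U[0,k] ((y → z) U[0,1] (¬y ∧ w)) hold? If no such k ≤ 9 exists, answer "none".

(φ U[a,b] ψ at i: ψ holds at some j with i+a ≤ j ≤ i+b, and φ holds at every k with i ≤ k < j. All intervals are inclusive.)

2

Need earliest j ≥ 0 with ((y → z) U[0,1] (¬y ∧ w)), and (y ∧ ¬z) at every k in [0,j-1].
  j=0: rhs fails.
  j=1: rhs fails.
  j=2: rhs holds; lhs holds on [0,1]. k = 2.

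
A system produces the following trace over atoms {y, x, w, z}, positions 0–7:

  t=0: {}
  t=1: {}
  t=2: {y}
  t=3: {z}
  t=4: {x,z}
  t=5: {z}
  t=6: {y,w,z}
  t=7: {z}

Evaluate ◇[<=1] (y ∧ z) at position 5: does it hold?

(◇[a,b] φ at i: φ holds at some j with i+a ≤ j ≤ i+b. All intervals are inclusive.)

True

Check (y ∧ z) at each j in [5,6]:
  j=5: false
  j=6: true
Found at j=6 → formula holds.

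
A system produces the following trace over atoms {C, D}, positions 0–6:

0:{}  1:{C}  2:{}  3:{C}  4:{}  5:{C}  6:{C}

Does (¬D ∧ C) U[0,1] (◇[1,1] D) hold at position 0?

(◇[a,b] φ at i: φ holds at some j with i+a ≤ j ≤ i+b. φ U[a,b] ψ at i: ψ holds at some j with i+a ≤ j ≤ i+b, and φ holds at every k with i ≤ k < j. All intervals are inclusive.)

Does not hold

Need some j in [0,1] with ◇[1,1] D, and (¬D ∧ C) at every k in [0,j-1].
  j=0: ◇[1,1] D — fails (none in [1,1]).
  j=1: ◇[1,1] D — fails (none in [2,2]).
No j in the window works → until fails.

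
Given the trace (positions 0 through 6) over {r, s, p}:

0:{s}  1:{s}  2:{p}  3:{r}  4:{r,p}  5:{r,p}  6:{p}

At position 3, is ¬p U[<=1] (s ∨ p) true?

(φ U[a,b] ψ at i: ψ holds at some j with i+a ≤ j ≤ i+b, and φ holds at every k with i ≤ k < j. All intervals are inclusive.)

Yes

Need some j in [3,4] with (s ∨ p), and ¬p at every k in [3,j-1].
  j=3: (s ∨ p) false.
  j=4: (s ∨ p) holds; ¬p holds at every k in [3,3] → satisfied.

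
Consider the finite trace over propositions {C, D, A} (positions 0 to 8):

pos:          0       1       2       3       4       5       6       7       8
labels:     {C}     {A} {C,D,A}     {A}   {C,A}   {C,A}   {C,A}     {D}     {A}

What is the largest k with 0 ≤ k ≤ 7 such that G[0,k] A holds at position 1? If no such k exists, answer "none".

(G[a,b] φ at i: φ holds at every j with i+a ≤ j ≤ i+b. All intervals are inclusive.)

A must hold from j=1 onward; find where it first fails.
  j=1: holds
  j=2: holds
  j=3: holds
  j=4: holds
  j=5: holds
  j=6: holds
  j=7: fails
Holds on [1,6], so largest k = 5.

5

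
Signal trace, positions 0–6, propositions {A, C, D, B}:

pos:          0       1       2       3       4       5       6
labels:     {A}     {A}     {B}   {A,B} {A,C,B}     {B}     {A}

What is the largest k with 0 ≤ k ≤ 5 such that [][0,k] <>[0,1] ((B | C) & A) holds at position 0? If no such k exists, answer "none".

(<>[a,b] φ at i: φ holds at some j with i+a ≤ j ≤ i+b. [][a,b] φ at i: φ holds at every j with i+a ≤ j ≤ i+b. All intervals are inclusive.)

none

<>[0,1] ((B | C) & A) must hold from j=0 onward; find where it first fails.
  j=0: fails → no k works.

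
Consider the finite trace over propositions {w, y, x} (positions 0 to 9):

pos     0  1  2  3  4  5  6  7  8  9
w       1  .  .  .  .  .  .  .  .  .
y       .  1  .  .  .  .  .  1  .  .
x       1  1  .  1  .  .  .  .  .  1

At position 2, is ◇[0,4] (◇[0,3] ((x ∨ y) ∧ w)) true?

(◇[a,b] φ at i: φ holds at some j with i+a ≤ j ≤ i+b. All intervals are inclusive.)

No

Check ◇[0,3] ((x ∨ y) ∧ w) at each j in [2,6]:
  j=2: fails (none in [2,5])
  j=3: fails (none in [3,6])
  j=4: fails (none in [4,7])
  j=5: fails (none in [5,8])
  j=6: fails (none in [6,9])
No position in the window satisfies it → formula fails.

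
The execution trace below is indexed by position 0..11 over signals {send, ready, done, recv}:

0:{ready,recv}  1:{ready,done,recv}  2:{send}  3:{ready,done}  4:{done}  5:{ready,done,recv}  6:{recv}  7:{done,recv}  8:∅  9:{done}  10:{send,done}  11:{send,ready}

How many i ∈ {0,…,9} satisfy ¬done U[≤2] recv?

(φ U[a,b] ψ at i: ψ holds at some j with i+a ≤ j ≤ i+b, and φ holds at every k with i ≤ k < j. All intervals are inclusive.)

Evaluate at each i in [0,9]:
  i=0: ✓ (rhs at j=0)
  i=1: ✓ (rhs at j=1)
  i=2: ✗ (no rhs in [2,4])
  i=3: ✗ (lhs fails at k=3 before rhs at j=5)
  i=4: ✗ (lhs fails at k=4 before rhs at j=5)
  i=5: ✓ (rhs at j=5)
  i=6: ✓ (rhs at j=6)
  i=7: ✓ (rhs at j=7)
  i=8: ✗ (no rhs in [8,10])
  i=9: ✗ (no rhs in [9,11])
Positions where it holds: {0, 1, 5, 6, 7} → 5.

5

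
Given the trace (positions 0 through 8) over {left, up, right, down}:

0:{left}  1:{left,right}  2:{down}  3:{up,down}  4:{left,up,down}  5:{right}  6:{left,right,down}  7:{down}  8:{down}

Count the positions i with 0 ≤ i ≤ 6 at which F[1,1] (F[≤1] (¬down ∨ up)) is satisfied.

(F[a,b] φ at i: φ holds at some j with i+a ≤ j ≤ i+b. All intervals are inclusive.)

5

Evaluate at each i in [0,6]:
  i=0: ✓ (witness j=1)
  i=1: ✓ (witness j=2)
  i=2: ✓ (witness j=3)
  i=3: ✓ (witness j=4)
  i=4: ✓ (witness j=5)
  i=5: ✗ (none in [6,6])
  i=6: ✗ (none in [7,7])
Positions where it holds: {0, 1, 2, 3, 4} → 5.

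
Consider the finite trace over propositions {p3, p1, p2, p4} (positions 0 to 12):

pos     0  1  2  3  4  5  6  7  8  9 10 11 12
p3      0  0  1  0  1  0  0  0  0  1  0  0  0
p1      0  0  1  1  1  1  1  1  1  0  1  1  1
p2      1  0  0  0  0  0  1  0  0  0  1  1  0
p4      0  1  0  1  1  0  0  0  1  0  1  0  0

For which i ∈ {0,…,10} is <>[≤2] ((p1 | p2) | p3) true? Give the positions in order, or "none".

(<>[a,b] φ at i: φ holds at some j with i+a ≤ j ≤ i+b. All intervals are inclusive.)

Evaluate at each i in [0,10]:
  i=0: ✓ (witness j=0)
  i=1: ✓ (witness j=2)
  i=2: ✓ (witness j=2)
  i=3: ✓ (witness j=3)
  i=4: ✓ (witness j=4)
  i=5: ✓ (witness j=5)
  i=6: ✓ (witness j=6)
  i=7: ✓ (witness j=7)
  i=8: ✓ (witness j=8)
  i=9: ✓ (witness j=9)
  i=10: ✓ (witness j=10)

0, 1, 2, 3, 4, 5, 6, 7, 8, 9, 10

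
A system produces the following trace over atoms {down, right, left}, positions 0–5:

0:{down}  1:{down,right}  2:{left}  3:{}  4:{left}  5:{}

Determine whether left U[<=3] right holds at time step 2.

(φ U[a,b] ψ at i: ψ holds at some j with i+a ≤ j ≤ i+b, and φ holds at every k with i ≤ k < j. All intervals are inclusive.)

Need some j in [2,5] with right, and left at every k in [2,j-1].
  j=2: right false.
  j=3: right false.
  j=4: right false.
  j=5: right false.
No j in the window works → until fails.

Does not hold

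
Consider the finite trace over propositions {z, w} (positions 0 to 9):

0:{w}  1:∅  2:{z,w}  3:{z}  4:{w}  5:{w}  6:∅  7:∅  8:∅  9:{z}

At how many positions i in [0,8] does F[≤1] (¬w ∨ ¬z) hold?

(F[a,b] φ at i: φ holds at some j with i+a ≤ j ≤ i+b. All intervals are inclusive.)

Evaluate at each i in [0,8]:
  i=0: ✓ (witness j=0)
  i=1: ✓ (witness j=1)
  i=2: ✓ (witness j=3)
  i=3: ✓ (witness j=3)
  i=4: ✓ (witness j=4)
  i=5: ✓ (witness j=5)
  i=6: ✓ (witness j=6)
  i=7: ✓ (witness j=7)
  i=8: ✓ (witness j=8)
Positions where it holds: {0, 1, 2, 3, 4, 5, 6, 7, 8} → 9.

9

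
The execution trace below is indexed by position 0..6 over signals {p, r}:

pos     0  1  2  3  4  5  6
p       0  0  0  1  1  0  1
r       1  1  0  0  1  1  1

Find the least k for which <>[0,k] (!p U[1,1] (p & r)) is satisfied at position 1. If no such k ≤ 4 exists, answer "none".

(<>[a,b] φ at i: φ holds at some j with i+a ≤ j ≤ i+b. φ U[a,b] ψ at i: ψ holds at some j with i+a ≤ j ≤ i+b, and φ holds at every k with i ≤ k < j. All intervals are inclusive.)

4

Scan j = 1,2,… for (!p U[1,1] (p & r)):
  j=1: fails
  j=2: fails
  j=3: fails
  j=4: fails
  j=5: holds
First hit at j=5, so smallest k = 5-1 = 4.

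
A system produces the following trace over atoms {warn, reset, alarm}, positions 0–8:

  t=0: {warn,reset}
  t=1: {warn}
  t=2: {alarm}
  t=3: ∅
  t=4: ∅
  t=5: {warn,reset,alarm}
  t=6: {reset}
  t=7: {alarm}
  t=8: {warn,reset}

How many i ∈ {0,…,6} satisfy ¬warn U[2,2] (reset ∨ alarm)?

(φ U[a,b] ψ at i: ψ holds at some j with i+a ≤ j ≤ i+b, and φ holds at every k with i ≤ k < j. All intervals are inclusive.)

2

Evaluate at each i in [0,6]:
  i=0: ✗ (lhs fails at k=0 before rhs at j=2)
  i=1: ✗ (no rhs in [3,3])
  i=2: ✗ (no rhs in [4,4])
  i=3: ✓ (rhs at j=5; lhs holds on [3,4])
  i=4: ✗ (lhs fails at k=5 before rhs at j=6)
  i=5: ✗ (lhs fails at k=5 before rhs at j=7)
  i=6: ✓ (rhs at j=8; lhs holds on [6,7])
Positions where it holds: {3, 6} → 2.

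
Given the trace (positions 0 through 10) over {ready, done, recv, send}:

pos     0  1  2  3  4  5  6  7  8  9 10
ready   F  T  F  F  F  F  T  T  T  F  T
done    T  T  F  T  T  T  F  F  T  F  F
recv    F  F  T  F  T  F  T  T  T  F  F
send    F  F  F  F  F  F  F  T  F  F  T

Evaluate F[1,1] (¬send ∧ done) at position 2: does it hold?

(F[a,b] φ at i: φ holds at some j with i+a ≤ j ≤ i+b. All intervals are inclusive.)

True

Check (¬send ∧ done) at each j in [3,3]:
  j=3: true
Found at j=3 → formula holds.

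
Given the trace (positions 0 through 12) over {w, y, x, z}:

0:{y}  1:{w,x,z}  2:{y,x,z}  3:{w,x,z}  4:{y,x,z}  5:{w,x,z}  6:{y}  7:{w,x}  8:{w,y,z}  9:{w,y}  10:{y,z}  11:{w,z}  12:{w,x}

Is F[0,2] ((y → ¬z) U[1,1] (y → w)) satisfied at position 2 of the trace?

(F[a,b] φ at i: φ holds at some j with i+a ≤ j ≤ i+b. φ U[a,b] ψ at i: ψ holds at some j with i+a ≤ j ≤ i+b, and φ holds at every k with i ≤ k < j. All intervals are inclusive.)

Check ((y → ¬z) U[1,1] (y → w)) at each j in [2,4]:
  j=2: fails
  j=3: fails
  j=4: fails
No position in the window satisfies it → formula fails.

Does not hold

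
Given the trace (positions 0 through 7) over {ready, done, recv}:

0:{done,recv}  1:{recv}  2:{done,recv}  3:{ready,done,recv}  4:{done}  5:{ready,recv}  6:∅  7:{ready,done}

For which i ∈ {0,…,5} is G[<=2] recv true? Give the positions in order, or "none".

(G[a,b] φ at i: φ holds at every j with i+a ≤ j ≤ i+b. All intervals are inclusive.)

Evaluate at each i in [0,5]:
  i=0: ✓ (all of [0,2])
  i=1: ✓ (all of [1,3])
  i=2: ✗ (fails at j=4)
  i=3: ✗ (fails at j=4)
  i=4: ✗ (fails at j=4)
  i=5: ✗ (fails at j=6)

0, 1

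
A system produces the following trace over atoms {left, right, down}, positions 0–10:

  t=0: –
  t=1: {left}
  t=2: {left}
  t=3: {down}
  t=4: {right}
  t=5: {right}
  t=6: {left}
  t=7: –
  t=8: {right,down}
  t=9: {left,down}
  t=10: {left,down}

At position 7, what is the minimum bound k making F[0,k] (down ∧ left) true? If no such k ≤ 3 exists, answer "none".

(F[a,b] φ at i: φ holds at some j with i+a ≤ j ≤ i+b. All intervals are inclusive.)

2

Scan j = 7,8,… for (down ∧ left):
  j=7: fails
  j=8: fails
  j=9: holds
First hit at j=9, so smallest k = 9-7 = 2.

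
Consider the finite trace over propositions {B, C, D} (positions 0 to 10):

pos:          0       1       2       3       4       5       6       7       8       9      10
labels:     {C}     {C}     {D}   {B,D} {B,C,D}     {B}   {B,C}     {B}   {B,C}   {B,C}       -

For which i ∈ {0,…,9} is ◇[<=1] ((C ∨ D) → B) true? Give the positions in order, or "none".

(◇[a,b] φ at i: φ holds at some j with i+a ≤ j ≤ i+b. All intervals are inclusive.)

Evaluate at each i in [0,9]:
  i=0: ✗ (none in [0,1])
  i=1: ✗ (none in [1,2])
  i=2: ✓ (witness j=3)
  i=3: ✓ (witness j=3)
  i=4: ✓ (witness j=4)
  i=5: ✓ (witness j=5)
  i=6: ✓ (witness j=6)
  i=7: ✓ (witness j=7)
  i=8: ✓ (witness j=8)
  i=9: ✓ (witness j=9)

2, 3, 4, 5, 6, 7, 8, 9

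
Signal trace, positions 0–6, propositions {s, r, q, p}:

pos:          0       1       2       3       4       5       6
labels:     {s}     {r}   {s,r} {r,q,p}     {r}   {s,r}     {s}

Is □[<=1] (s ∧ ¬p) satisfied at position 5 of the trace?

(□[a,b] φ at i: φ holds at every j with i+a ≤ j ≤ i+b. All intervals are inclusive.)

Holds

Check (s ∧ ¬p) at every j in [5,6]:
  j=5: true
  j=6: true
All positions satisfy it → formula holds.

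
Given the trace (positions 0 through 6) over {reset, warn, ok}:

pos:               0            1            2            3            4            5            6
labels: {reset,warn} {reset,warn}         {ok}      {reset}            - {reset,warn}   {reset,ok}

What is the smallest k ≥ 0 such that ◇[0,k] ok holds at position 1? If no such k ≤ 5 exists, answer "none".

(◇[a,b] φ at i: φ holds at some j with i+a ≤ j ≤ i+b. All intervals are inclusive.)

1

Scan j = 1,2,… for ok:
  j=1: fails
  j=2: holds
First hit at j=2, so smallest k = 2-1 = 1.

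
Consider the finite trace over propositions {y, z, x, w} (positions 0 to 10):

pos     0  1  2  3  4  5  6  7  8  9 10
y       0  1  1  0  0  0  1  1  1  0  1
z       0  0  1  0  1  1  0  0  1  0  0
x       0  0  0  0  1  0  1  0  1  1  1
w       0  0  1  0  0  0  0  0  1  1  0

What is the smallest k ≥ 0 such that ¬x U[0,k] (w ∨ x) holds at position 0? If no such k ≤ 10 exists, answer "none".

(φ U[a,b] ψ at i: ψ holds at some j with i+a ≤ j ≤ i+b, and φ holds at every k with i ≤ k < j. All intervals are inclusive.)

Need earliest j ≥ 0 with (w ∨ x), and ¬x at every k in [0,j-1].
  j=0: rhs fails.
  j=1: rhs fails.
  j=2: rhs holds; lhs holds on [0,1]. k = 2.

2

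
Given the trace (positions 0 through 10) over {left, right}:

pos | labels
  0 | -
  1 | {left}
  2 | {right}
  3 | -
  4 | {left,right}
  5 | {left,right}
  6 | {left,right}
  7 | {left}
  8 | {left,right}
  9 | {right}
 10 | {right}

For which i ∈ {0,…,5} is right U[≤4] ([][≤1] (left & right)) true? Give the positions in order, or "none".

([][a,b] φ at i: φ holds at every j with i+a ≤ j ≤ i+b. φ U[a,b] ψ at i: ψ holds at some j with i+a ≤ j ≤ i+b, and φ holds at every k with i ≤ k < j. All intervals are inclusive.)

4, 5

Evaluate at each i in [0,5]:
  i=0: ✗ (lhs fails at k=0 before rhs at j=4)
  i=1: ✗ (lhs fails at k=1 before rhs at j=4)
  i=2: ✗ (lhs fails at k=3 before rhs at j=4)
  i=3: ✗ (lhs fails at k=3 before rhs at j=4)
  i=4: ✓ (rhs at j=4)
  i=5: ✓ (rhs at j=5)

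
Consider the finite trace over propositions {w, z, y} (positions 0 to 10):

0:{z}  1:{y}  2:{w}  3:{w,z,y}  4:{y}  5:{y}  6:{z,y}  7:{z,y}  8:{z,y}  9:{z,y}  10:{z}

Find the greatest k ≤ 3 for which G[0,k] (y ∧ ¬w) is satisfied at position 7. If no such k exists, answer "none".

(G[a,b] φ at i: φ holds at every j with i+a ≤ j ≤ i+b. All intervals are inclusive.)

(y ∧ ¬w) must hold from j=7 onward; find where it first fails.
  j=7: holds
  j=8: holds
  j=9: holds
  j=10: fails
Holds on [7,9], so largest k = 2.

2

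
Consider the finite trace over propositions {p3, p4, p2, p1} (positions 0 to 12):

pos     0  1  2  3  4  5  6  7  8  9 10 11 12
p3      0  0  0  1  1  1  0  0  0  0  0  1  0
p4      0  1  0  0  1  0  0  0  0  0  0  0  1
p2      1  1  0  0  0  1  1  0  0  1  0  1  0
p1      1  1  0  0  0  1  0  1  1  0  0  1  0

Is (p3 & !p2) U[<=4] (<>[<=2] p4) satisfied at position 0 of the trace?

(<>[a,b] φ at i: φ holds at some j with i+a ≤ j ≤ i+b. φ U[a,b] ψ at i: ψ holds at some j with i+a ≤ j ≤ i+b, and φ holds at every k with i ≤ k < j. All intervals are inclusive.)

Need some j in [0,4] with <>[<=2] p4, and (p3 & !p2) at every k in [0,j-1].
  j=0: <>[<=2] p4 holds; no prefix to check → satisfied.

True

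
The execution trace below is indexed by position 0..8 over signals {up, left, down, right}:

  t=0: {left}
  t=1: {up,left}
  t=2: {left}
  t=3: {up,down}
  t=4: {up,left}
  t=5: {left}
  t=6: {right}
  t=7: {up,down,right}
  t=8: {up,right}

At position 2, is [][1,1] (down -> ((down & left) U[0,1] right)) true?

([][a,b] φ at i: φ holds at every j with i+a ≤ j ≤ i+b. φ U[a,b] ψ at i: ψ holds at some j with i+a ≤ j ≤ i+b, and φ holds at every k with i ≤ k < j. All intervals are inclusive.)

No

Check (down -> ((down & left) U[0,1] right)) at every j in [3,3]:
  j=3: antecedent true; consequent fails → ✗
Fails at j=3 → formula fails.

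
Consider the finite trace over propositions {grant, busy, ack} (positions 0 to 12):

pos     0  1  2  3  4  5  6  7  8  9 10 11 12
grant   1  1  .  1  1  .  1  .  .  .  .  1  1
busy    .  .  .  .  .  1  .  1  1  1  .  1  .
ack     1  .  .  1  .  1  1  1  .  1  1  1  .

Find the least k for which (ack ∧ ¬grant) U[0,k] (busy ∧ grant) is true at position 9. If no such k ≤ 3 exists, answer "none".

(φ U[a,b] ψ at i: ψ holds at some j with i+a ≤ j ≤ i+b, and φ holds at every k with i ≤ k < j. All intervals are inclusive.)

Need earliest j ≥ 9 with (busy ∧ grant), and (ack ∧ ¬grant) at every k in [9,j-1].
  j=9: rhs fails.
  j=10: rhs fails.
  j=11: rhs holds; lhs holds on [9,10]. k = 2.

2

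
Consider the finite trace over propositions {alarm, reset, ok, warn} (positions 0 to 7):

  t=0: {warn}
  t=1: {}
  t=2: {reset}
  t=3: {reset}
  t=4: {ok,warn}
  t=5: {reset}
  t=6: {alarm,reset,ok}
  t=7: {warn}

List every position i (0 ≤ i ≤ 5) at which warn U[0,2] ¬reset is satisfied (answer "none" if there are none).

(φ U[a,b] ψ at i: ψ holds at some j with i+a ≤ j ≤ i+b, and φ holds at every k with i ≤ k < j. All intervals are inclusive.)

Evaluate at each i in [0,5]:
  i=0: ✓ (rhs at j=0)
  i=1: ✓ (rhs at j=1)
  i=2: ✗ (lhs fails at k=2 before rhs at j=4)
  i=3: ✗ (lhs fails at k=3 before rhs at j=4)
  i=4: ✓ (rhs at j=4)
  i=5: ✗ (lhs fails at k=5 before rhs at j=7)

0, 1, 4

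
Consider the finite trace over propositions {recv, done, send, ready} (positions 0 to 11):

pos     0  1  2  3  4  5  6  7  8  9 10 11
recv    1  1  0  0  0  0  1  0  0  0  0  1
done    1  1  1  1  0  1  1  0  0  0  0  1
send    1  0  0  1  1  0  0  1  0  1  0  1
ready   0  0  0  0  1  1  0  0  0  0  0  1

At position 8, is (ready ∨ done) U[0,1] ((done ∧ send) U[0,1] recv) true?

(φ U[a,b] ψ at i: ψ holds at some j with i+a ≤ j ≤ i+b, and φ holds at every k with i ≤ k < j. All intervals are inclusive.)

Does not hold

Need some j in [8,9] with ((done ∧ send) U[0,1] recv), and (ready ∨ done) at every k in [8,j-1].
  j=8: ((done ∧ send) U[0,1] recv) — fails.
  j=9: ((done ∧ send) U[0,1] recv) — fails.
No j in the window works → until fails.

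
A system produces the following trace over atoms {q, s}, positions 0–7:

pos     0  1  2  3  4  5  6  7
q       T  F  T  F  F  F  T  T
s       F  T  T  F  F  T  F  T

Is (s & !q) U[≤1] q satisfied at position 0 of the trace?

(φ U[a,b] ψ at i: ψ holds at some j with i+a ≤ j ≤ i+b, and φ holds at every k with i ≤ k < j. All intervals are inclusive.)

True

Need some j in [0,1] with q, and (s & !q) at every k in [0,j-1].
  j=0: q holds; no prefix to check → satisfied.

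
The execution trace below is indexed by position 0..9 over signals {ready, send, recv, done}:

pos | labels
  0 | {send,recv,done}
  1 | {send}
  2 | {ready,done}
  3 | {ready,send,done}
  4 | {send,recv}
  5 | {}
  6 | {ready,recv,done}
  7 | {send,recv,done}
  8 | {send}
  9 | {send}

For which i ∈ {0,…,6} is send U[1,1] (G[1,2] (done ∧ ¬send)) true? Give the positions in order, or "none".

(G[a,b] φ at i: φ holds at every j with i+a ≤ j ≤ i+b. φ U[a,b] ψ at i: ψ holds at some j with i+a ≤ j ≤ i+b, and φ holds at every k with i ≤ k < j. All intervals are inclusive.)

Evaluate at each i in [0,6]:
  i=0: ✗ (no rhs in [1,1])
  i=1: ✗ (no rhs in [2,2])
  i=2: ✗ (no rhs in [3,3])
  i=3: ✗ (no rhs in [4,4])
  i=4: ✗ (no rhs in [5,5])
  i=5: ✗ (no rhs in [6,6])
  i=6: ✗ (no rhs in [7,7])

none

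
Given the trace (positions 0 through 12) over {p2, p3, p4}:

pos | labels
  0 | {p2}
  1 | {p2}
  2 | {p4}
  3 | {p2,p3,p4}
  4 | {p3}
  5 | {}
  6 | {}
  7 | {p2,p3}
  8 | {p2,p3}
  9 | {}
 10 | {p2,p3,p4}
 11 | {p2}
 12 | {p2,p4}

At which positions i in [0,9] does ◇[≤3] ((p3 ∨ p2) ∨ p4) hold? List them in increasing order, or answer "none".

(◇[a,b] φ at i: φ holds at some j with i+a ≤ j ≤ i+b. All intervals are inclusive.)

0, 1, 2, 3, 4, 5, 6, 7, 8, 9

Evaluate at each i in [0,9]:
  i=0: ✓ (witness j=0)
  i=1: ✓ (witness j=1)
  i=2: ✓ (witness j=2)
  i=3: ✓ (witness j=3)
  i=4: ✓ (witness j=4)
  i=5: ✓ (witness j=7)
  i=6: ✓ (witness j=7)
  i=7: ✓ (witness j=7)
  i=8: ✓ (witness j=8)
  i=9: ✓ (witness j=10)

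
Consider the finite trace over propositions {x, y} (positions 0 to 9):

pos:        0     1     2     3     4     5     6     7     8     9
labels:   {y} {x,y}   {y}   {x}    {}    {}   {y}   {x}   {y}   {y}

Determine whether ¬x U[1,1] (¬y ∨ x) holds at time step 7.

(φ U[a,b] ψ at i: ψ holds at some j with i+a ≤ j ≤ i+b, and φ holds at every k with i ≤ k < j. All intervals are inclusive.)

False

Need some j in [8,8] with (¬y ∨ x), and ¬x at every k in [7,j-1].
  j=8: (¬y ∨ x) false.
No j in the window works → until fails.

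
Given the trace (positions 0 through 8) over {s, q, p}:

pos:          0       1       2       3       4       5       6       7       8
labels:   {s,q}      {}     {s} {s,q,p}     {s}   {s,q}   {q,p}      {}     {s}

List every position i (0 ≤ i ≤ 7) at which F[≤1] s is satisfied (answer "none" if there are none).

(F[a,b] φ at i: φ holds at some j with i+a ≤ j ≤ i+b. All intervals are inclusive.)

Evaluate at each i in [0,7]:
  i=0: ✓ (witness j=0)
  i=1: ✓ (witness j=2)
  i=2: ✓ (witness j=2)
  i=3: ✓ (witness j=3)
  i=4: ✓ (witness j=4)
  i=5: ✓ (witness j=5)
  i=6: ✗ (none in [6,7])
  i=7: ✓ (witness j=8)

0, 1, 2, 3, 4, 5, 7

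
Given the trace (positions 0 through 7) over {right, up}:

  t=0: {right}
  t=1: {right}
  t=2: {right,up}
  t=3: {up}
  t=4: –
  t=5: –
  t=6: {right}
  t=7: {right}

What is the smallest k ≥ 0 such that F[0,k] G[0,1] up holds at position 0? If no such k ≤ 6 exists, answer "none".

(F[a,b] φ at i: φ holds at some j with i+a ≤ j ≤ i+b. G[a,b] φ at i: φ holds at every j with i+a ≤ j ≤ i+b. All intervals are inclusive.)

Scan j = 0,1,… for G[0,1] up:
  j=0: fails
  j=1: fails
  j=2: holds
First hit at j=2, so smallest k = 2-0 = 2.

2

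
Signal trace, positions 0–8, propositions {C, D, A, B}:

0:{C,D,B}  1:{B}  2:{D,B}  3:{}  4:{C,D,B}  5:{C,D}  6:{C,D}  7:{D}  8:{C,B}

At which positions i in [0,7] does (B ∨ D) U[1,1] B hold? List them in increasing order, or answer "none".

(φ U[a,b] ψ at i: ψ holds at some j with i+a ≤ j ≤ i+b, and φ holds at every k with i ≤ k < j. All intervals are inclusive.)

Evaluate at each i in [0,7]:
  i=0: ✓ (rhs at j=1; lhs holds on [0,0])
  i=1: ✓ (rhs at j=2; lhs holds on [1,1])
  i=2: ✗ (no rhs in [3,3])
  i=3: ✗ (lhs fails at k=3 before rhs at j=4)
  i=4: ✗ (no rhs in [5,5])
  i=5: ✗ (no rhs in [6,6])
  i=6: ✗ (no rhs in [7,7])
  i=7: ✓ (rhs at j=8; lhs holds on [7,7])

0, 1, 7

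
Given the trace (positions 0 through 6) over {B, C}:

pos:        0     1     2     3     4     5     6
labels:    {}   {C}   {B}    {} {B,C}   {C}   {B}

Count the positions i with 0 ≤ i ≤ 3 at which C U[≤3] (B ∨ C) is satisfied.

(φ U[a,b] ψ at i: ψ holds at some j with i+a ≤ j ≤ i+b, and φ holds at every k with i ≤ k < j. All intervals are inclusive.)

2

Evaluate at each i in [0,3]:
  i=0: ✗ (lhs fails at k=0 before rhs at j=1)
  i=1: ✓ (rhs at j=1)
  i=2: ✓ (rhs at j=2)
  i=3: ✗ (lhs fails at k=3 before rhs at j=4)
Positions where it holds: {1, 2} → 2.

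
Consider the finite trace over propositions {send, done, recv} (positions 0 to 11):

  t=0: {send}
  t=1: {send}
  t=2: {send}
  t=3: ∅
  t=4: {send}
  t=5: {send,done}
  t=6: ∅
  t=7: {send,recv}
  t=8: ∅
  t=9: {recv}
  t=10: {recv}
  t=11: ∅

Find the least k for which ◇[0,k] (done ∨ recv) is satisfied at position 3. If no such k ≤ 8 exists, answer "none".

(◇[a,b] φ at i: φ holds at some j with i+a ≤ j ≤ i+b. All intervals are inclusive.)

2

Scan j = 3,4,… for (done ∨ recv):
  j=3: fails
  j=4: fails
  j=5: holds
First hit at j=5, so smallest k = 5-3 = 2.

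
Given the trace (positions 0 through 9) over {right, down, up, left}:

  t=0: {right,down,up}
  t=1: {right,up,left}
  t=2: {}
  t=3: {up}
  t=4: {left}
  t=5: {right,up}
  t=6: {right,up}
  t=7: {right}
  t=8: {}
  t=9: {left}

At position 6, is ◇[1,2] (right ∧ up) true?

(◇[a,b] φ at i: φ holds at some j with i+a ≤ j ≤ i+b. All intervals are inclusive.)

Does not hold

Check (right ∧ up) at each j in [7,8]:
  j=7: false
  j=8: false
No position in the window satisfies it → formula fails.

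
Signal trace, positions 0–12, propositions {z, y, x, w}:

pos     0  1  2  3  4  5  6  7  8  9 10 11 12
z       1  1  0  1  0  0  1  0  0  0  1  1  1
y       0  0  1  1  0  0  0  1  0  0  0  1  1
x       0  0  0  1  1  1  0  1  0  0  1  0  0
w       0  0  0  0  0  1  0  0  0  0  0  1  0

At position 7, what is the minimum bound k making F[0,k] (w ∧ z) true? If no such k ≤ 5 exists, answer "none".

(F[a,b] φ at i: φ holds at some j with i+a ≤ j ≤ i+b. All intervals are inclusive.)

Scan j = 7,8,… for (w ∧ z):
  j=7: fails
  j=8: fails
  j=9: fails
  j=10: fails
  j=11: holds
First hit at j=11, so smallest k = 11-7 = 4.

4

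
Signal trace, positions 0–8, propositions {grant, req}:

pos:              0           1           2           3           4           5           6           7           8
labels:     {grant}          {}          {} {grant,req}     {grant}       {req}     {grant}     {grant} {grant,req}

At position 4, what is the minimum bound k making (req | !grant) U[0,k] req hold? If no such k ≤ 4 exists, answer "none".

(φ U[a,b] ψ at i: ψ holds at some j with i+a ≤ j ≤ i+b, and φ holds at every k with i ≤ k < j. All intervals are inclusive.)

none

Need earliest j ≥ 4 with req, and (req | !grant) at every k in [4,j-1].
  j=4: rhs fails.
  j=5: rhs holds but lhs fails at k=4.
  j=6: rhs fails.
  j=7: rhs fails.
  j=8: rhs holds but lhs fails at k=4.
No witness within the range → none.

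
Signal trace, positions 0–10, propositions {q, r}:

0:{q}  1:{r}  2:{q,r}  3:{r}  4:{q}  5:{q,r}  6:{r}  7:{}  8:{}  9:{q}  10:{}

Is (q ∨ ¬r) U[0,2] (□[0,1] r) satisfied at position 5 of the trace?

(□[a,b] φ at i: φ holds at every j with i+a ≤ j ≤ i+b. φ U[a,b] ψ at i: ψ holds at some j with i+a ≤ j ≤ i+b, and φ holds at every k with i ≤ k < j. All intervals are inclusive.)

Need some j in [5,7] with □[0,1] r, and (q ∨ ¬r) at every k in [5,j-1].
  j=5: □[0,1] r holds; no prefix to check → satisfied.

Yes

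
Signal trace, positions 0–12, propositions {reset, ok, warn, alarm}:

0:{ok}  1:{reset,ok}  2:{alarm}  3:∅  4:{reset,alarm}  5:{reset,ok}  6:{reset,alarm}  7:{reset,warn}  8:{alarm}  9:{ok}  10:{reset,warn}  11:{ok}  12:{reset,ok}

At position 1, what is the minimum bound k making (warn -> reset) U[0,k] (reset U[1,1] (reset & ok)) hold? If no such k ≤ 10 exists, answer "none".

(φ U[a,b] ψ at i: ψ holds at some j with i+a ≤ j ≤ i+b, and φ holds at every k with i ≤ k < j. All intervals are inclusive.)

Need earliest j ≥ 1 with (reset U[1,1] (reset & ok)), and (warn -> reset) at every k in [1,j-1].
  j=1: rhs fails.
  j=2: rhs fails.
  j=3: rhs fails.
  j=4: rhs holds; lhs holds on [1,3]. k = 3.

3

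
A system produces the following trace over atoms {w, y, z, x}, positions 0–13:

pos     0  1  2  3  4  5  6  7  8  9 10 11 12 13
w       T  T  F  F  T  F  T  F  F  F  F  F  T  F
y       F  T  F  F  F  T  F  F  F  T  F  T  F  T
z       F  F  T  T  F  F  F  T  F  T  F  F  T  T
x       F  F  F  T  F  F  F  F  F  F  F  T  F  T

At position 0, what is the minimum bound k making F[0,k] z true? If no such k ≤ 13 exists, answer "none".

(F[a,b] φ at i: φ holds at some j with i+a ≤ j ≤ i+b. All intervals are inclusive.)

2

Scan j = 0,1,… for z:
  j=0: fails
  j=1: fails
  j=2: holds
First hit at j=2, so smallest k = 2-0 = 2.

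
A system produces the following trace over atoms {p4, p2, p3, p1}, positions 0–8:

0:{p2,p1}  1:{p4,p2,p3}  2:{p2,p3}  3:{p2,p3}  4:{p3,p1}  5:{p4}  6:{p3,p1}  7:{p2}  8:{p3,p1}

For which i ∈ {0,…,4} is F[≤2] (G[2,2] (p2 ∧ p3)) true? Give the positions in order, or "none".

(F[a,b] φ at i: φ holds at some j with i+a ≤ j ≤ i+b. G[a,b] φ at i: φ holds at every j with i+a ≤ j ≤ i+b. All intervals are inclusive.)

0, 1

Evaluate at each i in [0,4]:
  i=0: ✓ (witness j=0)
  i=1: ✓ (witness j=1)
  i=2: ✗ (none in [2,4])
  i=3: ✗ (none in [3,5])
  i=4: ✗ (none in [4,6])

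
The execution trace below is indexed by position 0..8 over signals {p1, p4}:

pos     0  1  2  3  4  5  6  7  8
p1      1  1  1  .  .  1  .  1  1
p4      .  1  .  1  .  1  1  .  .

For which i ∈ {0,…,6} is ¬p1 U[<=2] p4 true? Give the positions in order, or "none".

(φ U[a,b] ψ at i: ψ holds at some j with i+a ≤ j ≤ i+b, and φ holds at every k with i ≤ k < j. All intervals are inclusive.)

Evaluate at each i in [0,6]:
  i=0: ✗ (lhs fails at k=0 before rhs at j=1)
  i=1: ✓ (rhs at j=1)
  i=2: ✗ (lhs fails at k=2 before rhs at j=3)
  i=3: ✓ (rhs at j=3)
  i=4: ✓ (rhs at j=5; lhs holds on [4,4])
  i=5: ✓ (rhs at j=5)
  i=6: ✓ (rhs at j=6)

1, 3, 4, 5, 6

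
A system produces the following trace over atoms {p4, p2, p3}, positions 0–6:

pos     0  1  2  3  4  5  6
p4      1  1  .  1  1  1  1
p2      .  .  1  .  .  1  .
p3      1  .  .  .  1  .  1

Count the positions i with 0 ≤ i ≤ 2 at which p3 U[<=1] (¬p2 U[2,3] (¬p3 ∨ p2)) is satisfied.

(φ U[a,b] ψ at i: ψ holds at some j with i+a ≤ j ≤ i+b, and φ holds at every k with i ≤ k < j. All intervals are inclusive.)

Evaluate at each i in [0,2]:
  i=0: ✓ (rhs at j=0)
  i=1: ✗ (no rhs in [1,2])
  i=2: ✗ (lhs fails at k=2 before rhs at j=3)
Positions where it holds: {0} → 1.

1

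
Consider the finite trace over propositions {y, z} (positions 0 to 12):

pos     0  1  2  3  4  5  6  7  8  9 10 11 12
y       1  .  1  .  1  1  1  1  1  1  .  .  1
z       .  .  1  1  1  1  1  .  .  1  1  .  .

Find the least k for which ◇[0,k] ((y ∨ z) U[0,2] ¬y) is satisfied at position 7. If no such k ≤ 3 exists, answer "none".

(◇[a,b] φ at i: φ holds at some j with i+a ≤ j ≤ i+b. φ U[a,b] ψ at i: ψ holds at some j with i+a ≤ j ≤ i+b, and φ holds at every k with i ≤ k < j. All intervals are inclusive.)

Scan j = 7,8,… for ((y ∨ z) U[0,2] ¬y):
  j=7: fails
  j=8: holds
First hit at j=8, so smallest k = 8-7 = 1.

1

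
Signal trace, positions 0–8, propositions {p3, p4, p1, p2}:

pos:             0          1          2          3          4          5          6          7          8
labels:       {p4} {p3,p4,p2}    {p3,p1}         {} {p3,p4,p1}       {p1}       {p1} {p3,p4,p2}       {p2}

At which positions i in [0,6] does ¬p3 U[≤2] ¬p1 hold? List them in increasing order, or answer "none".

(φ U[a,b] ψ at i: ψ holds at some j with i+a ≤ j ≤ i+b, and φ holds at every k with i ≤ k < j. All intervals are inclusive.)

Evaluate at each i in [0,6]:
  i=0: ✓ (rhs at j=0)
  i=1: ✓ (rhs at j=1)
  i=2: ✗ (lhs fails at k=2 before rhs at j=3)
  i=3: ✓ (rhs at j=3)
  i=4: ✗ (no rhs in [4,6])
  i=5: ✓ (rhs at j=7; lhs holds on [5,6])
  i=6: ✓ (rhs at j=7; lhs holds on [6,6])

0, 1, 3, 5, 6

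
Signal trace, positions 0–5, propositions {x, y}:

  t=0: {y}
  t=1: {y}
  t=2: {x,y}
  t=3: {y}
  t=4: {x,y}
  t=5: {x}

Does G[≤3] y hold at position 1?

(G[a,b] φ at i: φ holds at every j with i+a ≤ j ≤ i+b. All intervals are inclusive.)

Check y at every j in [1,4]:
  j=1: true
  j=2: true
  j=3: true
  j=4: true
All positions satisfy it → formula holds.

True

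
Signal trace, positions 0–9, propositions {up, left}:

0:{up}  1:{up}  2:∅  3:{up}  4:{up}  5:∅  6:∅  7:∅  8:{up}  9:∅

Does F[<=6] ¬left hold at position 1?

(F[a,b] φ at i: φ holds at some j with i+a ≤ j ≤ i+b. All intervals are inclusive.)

Holds

Check ¬left at each j in [1,7]:
  j=1: true
  j=2: true
  j=3: true
  j=4: true
  j=5: true
  j=6: true
  j=7: true
Found at j=1 → formula holds.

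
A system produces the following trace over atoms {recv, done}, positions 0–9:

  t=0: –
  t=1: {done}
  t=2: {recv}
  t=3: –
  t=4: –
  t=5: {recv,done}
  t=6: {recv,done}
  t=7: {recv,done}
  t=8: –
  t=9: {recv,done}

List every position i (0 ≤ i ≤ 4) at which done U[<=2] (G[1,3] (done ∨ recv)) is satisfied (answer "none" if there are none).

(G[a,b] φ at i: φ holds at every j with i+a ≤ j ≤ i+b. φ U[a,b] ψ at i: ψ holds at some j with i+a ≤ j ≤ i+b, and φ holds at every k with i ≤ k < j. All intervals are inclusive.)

Evaluate at each i in [0,4]:
  i=0: ✗ (no rhs in [0,2])
  i=1: ✗ (no rhs in [1,3])
  i=2: ✗ (lhs fails at k=2 before rhs at j=4)
  i=3: ✗ (lhs fails at k=3 before rhs at j=4)
  i=4: ✓ (rhs at j=4)

4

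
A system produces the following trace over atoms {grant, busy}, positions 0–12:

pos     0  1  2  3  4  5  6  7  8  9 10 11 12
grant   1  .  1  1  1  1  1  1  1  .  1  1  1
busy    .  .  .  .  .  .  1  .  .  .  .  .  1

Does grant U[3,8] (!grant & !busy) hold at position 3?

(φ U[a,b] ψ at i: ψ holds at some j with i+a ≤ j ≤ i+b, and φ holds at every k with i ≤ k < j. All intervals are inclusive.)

True

Need some j in [6,11] with (!grant & !busy), and grant at every k in [3,j-1].
  j=6: (!grant & !busy) false.
  j=7: (!grant & !busy) false.
  j=8: (!grant & !busy) false.
  j=9: (!grant & !busy) holds; grant holds at every k in [3,8] → satisfied.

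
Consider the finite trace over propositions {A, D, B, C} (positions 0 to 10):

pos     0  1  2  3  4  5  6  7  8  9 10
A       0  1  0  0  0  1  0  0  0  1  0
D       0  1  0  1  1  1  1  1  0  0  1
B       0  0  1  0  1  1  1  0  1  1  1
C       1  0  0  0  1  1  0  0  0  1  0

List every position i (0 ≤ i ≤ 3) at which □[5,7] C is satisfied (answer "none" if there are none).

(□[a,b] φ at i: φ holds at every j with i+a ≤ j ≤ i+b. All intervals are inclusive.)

Evaluate at each i in [0,3]:
  i=0: ✗ (fails at j=6)
  i=1: ✗ (fails at j=6)
  i=2: ✗ (fails at j=7)
  i=3: ✗ (fails at j=8)

none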